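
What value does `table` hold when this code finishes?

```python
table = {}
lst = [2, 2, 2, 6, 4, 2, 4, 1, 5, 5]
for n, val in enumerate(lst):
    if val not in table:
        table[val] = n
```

Let's trace through this code step by step.

Initialize: table = {}
Initialize: lst = [2, 2, 2, 6, 4, 2, 4, 1, 5, 5]
Entering loop: for n, val in enumerate(lst):

After execution: table = {2: 0, 6: 3, 4: 4, 1: 7, 5: 8}
{2: 0, 6: 3, 4: 4, 1: 7, 5: 8}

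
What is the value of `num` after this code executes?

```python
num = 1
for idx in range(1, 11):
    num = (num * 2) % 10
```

Let's trace through this code step by step.

Initialize: num = 1
Entering loop: for idx in range(1, 11):

After execution: num = 4
4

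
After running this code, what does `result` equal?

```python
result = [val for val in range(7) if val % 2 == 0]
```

Let's trace through this code step by step.

Initialize: result = [val for val in range(7) if val % 2 == 0]

After execution: result = [0, 2, 4, 6]
[0, 2, 4, 6]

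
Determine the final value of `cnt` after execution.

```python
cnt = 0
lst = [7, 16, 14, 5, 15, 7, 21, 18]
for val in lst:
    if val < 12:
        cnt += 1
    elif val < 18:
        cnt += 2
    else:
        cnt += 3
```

Let's trace through this code step by step.

Initialize: cnt = 0
Initialize: lst = [7, 16, 14, 5, 15, 7, 21, 18]
Entering loop: for val in lst:

After execution: cnt = 15
15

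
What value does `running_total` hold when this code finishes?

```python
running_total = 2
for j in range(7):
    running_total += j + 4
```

Let's trace through this code step by step.

Initialize: running_total = 2
Entering loop: for j in range(7):

After execution: running_total = 51
51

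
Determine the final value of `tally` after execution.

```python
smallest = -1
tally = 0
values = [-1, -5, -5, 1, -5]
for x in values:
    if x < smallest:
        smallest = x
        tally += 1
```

Let's trace through this code step by step.

Initialize: smallest = -1
Initialize: tally = 0
Initialize: values = [-1, -5, -5, 1, -5]
Entering loop: for x in values:

After execution: tally = 1
1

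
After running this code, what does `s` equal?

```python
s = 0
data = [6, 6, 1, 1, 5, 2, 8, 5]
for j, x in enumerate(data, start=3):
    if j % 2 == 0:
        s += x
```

Let's trace through this code step by step.

Initialize: s = 0
Initialize: data = [6, 6, 1, 1, 5, 2, 8, 5]
Entering loop: for j, x in enumerate(data, start=3):

After execution: s = 14
14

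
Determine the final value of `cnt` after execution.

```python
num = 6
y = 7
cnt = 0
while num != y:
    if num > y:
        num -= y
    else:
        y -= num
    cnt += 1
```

Let's trace through this code step by step.

Initialize: num = 6
Initialize: y = 7
Initialize: cnt = 0
Entering loop: while num != y:

After execution: cnt = 6
6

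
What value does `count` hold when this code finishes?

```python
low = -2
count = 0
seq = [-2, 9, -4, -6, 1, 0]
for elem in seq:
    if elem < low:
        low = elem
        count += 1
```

Let's trace through this code step by step.

Initialize: low = -2
Initialize: count = 0
Initialize: seq = [-2, 9, -4, -6, 1, 0]
Entering loop: for elem in seq:

After execution: count = 2
2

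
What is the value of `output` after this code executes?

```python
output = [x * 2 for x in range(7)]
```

Let's trace through this code step by step.

Initialize: output = [x * 2 for x in range(7)]

After execution: output = [0, 2, 4, 6, 8, 10, 12]
[0, 2, 4, 6, 8, 10, 12]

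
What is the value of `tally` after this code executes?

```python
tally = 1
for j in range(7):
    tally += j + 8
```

Let's trace through this code step by step.

Initialize: tally = 1
Entering loop: for j in range(7):

After execution: tally = 78
78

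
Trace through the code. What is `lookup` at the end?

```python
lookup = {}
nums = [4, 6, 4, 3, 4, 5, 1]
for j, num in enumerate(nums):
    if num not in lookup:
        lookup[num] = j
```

Let's trace through this code step by step.

Initialize: lookup = {}
Initialize: nums = [4, 6, 4, 3, 4, 5, 1]
Entering loop: for j, num in enumerate(nums):

After execution: lookup = {4: 0, 6: 1, 3: 3, 5: 5, 1: 6}
{4: 0, 6: 1, 3: 3, 5: 5, 1: 6}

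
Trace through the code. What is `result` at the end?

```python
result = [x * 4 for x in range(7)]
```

Let's trace through this code step by step.

Initialize: result = [x * 4 for x in range(7)]

After execution: result = [0, 4, 8, 12, 16, 20, 24]
[0, 4, 8, 12, 16, 20, 24]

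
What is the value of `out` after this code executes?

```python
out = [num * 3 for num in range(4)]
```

Let's trace through this code step by step.

Initialize: out = [num * 3 for num in range(4)]

After execution: out = [0, 3, 6, 9]
[0, 3, 6, 9]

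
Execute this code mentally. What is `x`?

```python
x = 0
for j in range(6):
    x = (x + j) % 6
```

Let's trace through this code step by step.

Initialize: x = 0
Entering loop: for j in range(6):

After execution: x = 3
3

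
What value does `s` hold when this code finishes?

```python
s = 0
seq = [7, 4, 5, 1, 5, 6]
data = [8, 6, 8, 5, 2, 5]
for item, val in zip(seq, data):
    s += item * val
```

Let's trace through this code step by step.

Initialize: s = 0
Initialize: seq = [7, 4, 5, 1, 5, 6]
Initialize: data = [8, 6, 8, 5, 2, 5]
Entering loop: for item, val in zip(seq, data):

After execution: s = 165
165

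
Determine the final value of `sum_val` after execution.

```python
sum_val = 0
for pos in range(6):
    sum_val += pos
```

Let's trace through this code step by step.

Initialize: sum_val = 0
Entering loop: for pos in range(6):

After execution: sum_val = 15
15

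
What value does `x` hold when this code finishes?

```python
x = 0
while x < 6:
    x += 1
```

Let's trace through this code step by step.

Initialize: x = 0
Entering loop: while x < 6:

After execution: x = 6
6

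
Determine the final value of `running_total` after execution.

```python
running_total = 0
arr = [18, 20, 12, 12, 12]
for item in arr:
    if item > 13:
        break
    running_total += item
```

Let's trace through this code step by step.

Initialize: running_total = 0
Initialize: arr = [18, 20, 12, 12, 12]
Entering loop: for item in arr:

After execution: running_total = 0
0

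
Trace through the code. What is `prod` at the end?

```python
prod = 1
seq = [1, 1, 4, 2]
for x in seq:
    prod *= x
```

Let's trace through this code step by step.

Initialize: prod = 1
Initialize: seq = [1, 1, 4, 2]
Entering loop: for x in seq:

After execution: prod = 8
8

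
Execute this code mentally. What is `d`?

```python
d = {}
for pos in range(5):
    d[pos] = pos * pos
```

Let's trace through this code step by step.

Initialize: d = {}
Entering loop: for pos in range(5):

After execution: d = {0: 0, 1: 1, 2: 4, 3: 9, 4: 16}
{0: 0, 1: 1, 2: 4, 3: 9, 4: 16}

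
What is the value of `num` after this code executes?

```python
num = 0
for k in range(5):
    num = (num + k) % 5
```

Let's trace through this code step by step.

Initialize: num = 0
Entering loop: for k in range(5):

After execution: num = 0
0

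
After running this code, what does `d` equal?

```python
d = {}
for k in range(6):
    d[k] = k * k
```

Let's trace through this code step by step.

Initialize: d = {}
Entering loop: for k in range(6):

After execution: d = {0: 0, 1: 1, 2: 4, 3: 9, 4: 16, 5: 25}
{0: 0, 1: 1, 2: 4, 3: 9, 4: 16, 5: 25}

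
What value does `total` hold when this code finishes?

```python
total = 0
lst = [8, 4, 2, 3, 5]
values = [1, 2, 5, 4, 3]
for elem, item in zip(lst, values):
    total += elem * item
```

Let's trace through this code step by step.

Initialize: total = 0
Initialize: lst = [8, 4, 2, 3, 5]
Initialize: values = [1, 2, 5, 4, 3]
Entering loop: for elem, item in zip(lst, values):

After execution: total = 53
53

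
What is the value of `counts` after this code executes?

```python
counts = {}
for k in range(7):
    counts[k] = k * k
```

Let's trace through this code step by step.

Initialize: counts = {}
Entering loop: for k in range(7):

After execution: counts = {0: 0, 1: 1, 2: 4, 3: 9, 4: 16, 5: 25, 6: 36}
{0: 0, 1: 1, 2: 4, 3: 9, 4: 16, 5: 25, 6: 36}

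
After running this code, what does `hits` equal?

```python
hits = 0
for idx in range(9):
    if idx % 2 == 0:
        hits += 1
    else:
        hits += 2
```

Let's trace through this code step by step.

Initialize: hits = 0
Entering loop: for idx in range(9):

After execution: hits = 13
13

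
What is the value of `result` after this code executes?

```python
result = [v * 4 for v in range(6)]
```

Let's trace through this code step by step.

Initialize: result = [v * 4 for v in range(6)]

After execution: result = [0, 4, 8, 12, 16, 20]
[0, 4, 8, 12, 16, 20]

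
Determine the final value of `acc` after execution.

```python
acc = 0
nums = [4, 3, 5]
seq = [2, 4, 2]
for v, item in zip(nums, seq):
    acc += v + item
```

Let's trace through this code step by step.

Initialize: acc = 0
Initialize: nums = [4, 3, 5]
Initialize: seq = [2, 4, 2]
Entering loop: for v, item in zip(nums, seq):

After execution: acc = 20
20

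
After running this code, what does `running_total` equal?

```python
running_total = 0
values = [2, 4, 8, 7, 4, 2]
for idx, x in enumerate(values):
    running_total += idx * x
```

Let's trace through this code step by step.

Initialize: running_total = 0
Initialize: values = [2, 4, 8, 7, 4, 2]
Entering loop: for idx, x in enumerate(values):

After execution: running_total = 67
67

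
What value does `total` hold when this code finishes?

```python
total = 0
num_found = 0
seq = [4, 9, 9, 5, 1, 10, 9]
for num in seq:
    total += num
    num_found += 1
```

Let's trace through this code step by step.

Initialize: total = 0
Initialize: num_found = 0
Initialize: seq = [4, 9, 9, 5, 1, 10, 9]
Entering loop: for num in seq:

After execution: total = 47
47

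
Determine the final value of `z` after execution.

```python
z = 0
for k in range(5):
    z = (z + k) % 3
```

Let's trace through this code step by step.

Initialize: z = 0
Entering loop: for k in range(5):

After execution: z = 1
1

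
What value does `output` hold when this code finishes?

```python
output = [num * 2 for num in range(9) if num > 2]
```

Let's trace through this code step by step.

Initialize: output = [num * 2 for num in range(9) if num > 2]

After execution: output = [6, 8, 10, 12, 14, 16]
[6, 8, 10, 12, 14, 16]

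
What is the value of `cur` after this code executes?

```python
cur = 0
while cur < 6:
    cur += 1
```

Let's trace through this code step by step.

Initialize: cur = 0
Entering loop: while cur < 6:

After execution: cur = 6
6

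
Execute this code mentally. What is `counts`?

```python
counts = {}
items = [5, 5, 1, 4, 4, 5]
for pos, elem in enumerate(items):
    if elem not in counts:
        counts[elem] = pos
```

Let's trace through this code step by step.

Initialize: counts = {}
Initialize: items = [5, 5, 1, 4, 4, 5]
Entering loop: for pos, elem in enumerate(items):

After execution: counts = {5: 0, 1: 2, 4: 3}
{5: 0, 1: 2, 4: 3}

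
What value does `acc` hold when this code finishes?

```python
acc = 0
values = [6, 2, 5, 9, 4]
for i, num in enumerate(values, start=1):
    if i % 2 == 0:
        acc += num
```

Let's trace through this code step by step.

Initialize: acc = 0
Initialize: values = [6, 2, 5, 9, 4]
Entering loop: for i, num in enumerate(values, start=1):

After execution: acc = 11
11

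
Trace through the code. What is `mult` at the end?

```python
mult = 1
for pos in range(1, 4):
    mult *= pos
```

Let's trace through this code step by step.

Initialize: mult = 1
Entering loop: for pos in range(1, 4):

After execution: mult = 6
6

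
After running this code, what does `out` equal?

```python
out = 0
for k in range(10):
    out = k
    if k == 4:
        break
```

Let's trace through this code step by step.

Initialize: out = 0
Entering loop: for k in range(10):

After execution: out = 4
4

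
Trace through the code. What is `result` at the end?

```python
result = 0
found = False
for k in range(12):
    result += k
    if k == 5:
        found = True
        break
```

Let's trace through this code step by step.

Initialize: result = 0
Initialize: found = False
Entering loop: for k in range(12):

After execution: result = 15
15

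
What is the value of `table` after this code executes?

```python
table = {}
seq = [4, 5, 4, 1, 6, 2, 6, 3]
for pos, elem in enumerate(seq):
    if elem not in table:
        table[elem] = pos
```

Let's trace through this code step by step.

Initialize: table = {}
Initialize: seq = [4, 5, 4, 1, 6, 2, 6, 3]
Entering loop: for pos, elem in enumerate(seq):

After execution: table = {4: 0, 5: 1, 1: 3, 6: 4, 2: 5, 3: 7}
{4: 0, 5: 1, 1: 3, 6: 4, 2: 5, 3: 7}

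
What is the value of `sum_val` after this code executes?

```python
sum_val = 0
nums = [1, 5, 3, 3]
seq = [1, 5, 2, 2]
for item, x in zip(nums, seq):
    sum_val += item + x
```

Let's trace through this code step by step.

Initialize: sum_val = 0
Initialize: nums = [1, 5, 3, 3]
Initialize: seq = [1, 5, 2, 2]
Entering loop: for item, x in zip(nums, seq):

After execution: sum_val = 22
22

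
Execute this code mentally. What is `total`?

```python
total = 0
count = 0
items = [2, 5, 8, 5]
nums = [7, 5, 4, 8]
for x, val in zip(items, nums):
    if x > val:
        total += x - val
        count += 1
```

Let's trace through this code step by step.

Initialize: total = 0
Initialize: count = 0
Initialize: items = [2, 5, 8, 5]
Initialize: nums = [7, 5, 4, 8]
Entering loop: for x, val in zip(items, nums):

After execution: total = 4
4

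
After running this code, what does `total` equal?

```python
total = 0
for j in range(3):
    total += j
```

Let's trace through this code step by step.

Initialize: total = 0
Entering loop: for j in range(3):

After execution: total = 3
3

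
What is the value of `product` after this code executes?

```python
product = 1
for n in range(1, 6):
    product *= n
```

Let's trace through this code step by step.

Initialize: product = 1
Entering loop: for n in range(1, 6):

After execution: product = 120
120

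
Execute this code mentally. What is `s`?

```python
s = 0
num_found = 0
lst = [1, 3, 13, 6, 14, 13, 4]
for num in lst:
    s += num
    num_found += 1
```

Let's trace through this code step by step.

Initialize: s = 0
Initialize: num_found = 0
Initialize: lst = [1, 3, 13, 6, 14, 13, 4]
Entering loop: for num in lst:

After execution: s = 54
54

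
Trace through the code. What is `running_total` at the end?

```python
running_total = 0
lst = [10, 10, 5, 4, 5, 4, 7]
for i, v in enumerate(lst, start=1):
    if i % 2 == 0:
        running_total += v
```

Let's trace through this code step by step.

Initialize: running_total = 0
Initialize: lst = [10, 10, 5, 4, 5, 4, 7]
Entering loop: for i, v in enumerate(lst, start=1):

After execution: running_total = 18
18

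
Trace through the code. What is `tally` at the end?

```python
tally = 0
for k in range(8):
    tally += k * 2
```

Let's trace through this code step by step.

Initialize: tally = 0
Entering loop: for k in range(8):

After execution: tally = 56
56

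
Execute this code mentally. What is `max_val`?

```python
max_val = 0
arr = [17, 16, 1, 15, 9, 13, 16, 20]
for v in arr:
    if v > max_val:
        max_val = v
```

Let's trace through this code step by step.

Initialize: max_val = 0
Initialize: arr = [17, 16, 1, 15, 9, 13, 16, 20]
Entering loop: for v in arr:

After execution: max_val = 20
20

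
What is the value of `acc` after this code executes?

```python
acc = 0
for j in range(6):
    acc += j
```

Let's trace through this code step by step.

Initialize: acc = 0
Entering loop: for j in range(6):

After execution: acc = 15
15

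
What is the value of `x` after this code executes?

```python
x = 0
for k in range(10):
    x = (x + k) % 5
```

Let's trace through this code step by step.

Initialize: x = 0
Entering loop: for k in range(10):

After execution: x = 0
0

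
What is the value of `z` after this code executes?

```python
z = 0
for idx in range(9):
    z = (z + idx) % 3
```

Let's trace through this code step by step.

Initialize: z = 0
Entering loop: for idx in range(9):

After execution: z = 0
0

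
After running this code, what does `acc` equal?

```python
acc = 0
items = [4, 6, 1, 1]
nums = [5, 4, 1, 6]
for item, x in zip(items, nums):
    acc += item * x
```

Let's trace through this code step by step.

Initialize: acc = 0
Initialize: items = [4, 6, 1, 1]
Initialize: nums = [5, 4, 1, 6]
Entering loop: for item, x in zip(items, nums):

After execution: acc = 51
51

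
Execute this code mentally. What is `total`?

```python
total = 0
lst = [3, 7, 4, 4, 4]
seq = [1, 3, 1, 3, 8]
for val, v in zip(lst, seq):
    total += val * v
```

Let's trace through this code step by step.

Initialize: total = 0
Initialize: lst = [3, 7, 4, 4, 4]
Initialize: seq = [1, 3, 1, 3, 8]
Entering loop: for val, v in zip(lst, seq):

After execution: total = 72
72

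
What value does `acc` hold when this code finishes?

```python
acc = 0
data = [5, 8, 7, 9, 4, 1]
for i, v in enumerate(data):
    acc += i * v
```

Let's trace through this code step by step.

Initialize: acc = 0
Initialize: data = [5, 8, 7, 9, 4, 1]
Entering loop: for i, v in enumerate(data):

After execution: acc = 70
70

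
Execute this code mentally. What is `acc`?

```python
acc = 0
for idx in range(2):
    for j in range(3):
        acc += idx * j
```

Let's trace through this code step by step.

Initialize: acc = 0
Entering loop: for idx in range(2):

After execution: acc = 3
3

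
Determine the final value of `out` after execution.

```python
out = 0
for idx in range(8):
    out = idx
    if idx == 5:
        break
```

Let's trace through this code step by step.

Initialize: out = 0
Entering loop: for idx in range(8):

After execution: out = 5
5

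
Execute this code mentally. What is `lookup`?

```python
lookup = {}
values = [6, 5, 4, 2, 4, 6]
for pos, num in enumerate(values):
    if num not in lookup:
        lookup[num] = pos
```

Let's trace through this code step by step.

Initialize: lookup = {}
Initialize: values = [6, 5, 4, 2, 4, 6]
Entering loop: for pos, num in enumerate(values):

After execution: lookup = {6: 0, 5: 1, 4: 2, 2: 3}
{6: 0, 5: 1, 4: 2, 2: 3}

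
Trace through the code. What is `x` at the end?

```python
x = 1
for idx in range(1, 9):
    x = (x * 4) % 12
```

Let's trace through this code step by step.

Initialize: x = 1
Entering loop: for idx in range(1, 9):

After execution: x = 4
4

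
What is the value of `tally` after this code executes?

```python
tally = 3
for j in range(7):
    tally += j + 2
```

Let's trace through this code step by step.

Initialize: tally = 3
Entering loop: for j in range(7):

After execution: tally = 38
38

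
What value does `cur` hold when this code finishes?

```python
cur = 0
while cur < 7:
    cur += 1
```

Let's trace through this code step by step.

Initialize: cur = 0
Entering loop: while cur < 7:

After execution: cur = 7
7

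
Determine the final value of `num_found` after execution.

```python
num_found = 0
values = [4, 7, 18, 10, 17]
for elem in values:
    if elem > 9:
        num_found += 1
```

Let's trace through this code step by step.

Initialize: num_found = 0
Initialize: values = [4, 7, 18, 10, 17]
Entering loop: for elem in values:

After execution: num_found = 3
3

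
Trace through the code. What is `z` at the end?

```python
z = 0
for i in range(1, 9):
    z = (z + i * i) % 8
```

Let's trace through this code step by step.

Initialize: z = 0
Entering loop: for i in range(1, 9):

After execution: z = 4
4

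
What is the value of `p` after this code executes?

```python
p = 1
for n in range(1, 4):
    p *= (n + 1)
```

Let's trace through this code step by step.

Initialize: p = 1
Entering loop: for n in range(1, 4):

After execution: p = 24
24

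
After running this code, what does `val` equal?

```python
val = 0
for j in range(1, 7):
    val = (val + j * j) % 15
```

Let's trace through this code step by step.

Initialize: val = 0
Entering loop: for j in range(1, 7):

After execution: val = 1
1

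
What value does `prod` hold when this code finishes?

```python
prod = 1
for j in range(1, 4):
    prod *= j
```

Let's trace through this code step by step.

Initialize: prod = 1
Entering loop: for j in range(1, 4):

After execution: prod = 6
6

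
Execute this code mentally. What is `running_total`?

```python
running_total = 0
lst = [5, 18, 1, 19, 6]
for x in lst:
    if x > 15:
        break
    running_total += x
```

Let's trace through this code step by step.

Initialize: running_total = 0
Initialize: lst = [5, 18, 1, 19, 6]
Entering loop: for x in lst:

After execution: running_total = 5
5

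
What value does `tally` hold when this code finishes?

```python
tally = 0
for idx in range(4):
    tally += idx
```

Let's trace through this code step by step.

Initialize: tally = 0
Entering loop: for idx in range(4):

After execution: tally = 6
6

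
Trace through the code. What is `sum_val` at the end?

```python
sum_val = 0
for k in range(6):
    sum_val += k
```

Let's trace through this code step by step.

Initialize: sum_val = 0
Entering loop: for k in range(6):

After execution: sum_val = 15
15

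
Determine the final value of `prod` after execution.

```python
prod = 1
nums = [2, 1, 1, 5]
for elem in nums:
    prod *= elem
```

Let's trace through this code step by step.

Initialize: prod = 1
Initialize: nums = [2, 1, 1, 5]
Entering loop: for elem in nums:

After execution: prod = 10
10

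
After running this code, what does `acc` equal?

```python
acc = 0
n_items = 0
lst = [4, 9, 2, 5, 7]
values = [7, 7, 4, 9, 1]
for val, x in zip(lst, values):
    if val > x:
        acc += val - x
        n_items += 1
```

Let's trace through this code step by step.

Initialize: acc = 0
Initialize: n_items = 0
Initialize: lst = [4, 9, 2, 5, 7]
Initialize: values = [7, 7, 4, 9, 1]
Entering loop: for val, x in zip(lst, values):

After execution: acc = 8
8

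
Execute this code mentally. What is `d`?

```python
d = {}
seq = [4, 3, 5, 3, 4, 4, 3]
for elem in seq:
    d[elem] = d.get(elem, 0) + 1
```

Let's trace through this code step by step.

Initialize: d = {}
Initialize: seq = [4, 3, 5, 3, 4, 4, 3]
Entering loop: for elem in seq:

After execution: d = {4: 3, 3: 3, 5: 1}
{4: 3, 3: 3, 5: 1}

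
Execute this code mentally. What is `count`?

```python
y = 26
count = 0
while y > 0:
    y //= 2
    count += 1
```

Let's trace through this code step by step.

Initialize: y = 26
Initialize: count = 0
Entering loop: while y > 0:

After execution: count = 5
5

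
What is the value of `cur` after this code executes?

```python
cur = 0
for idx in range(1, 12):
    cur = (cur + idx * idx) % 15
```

Let's trace through this code step by step.

Initialize: cur = 0
Entering loop: for idx in range(1, 12):

After execution: cur = 11
11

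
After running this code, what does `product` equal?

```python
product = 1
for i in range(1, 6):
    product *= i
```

Let's trace through this code step by step.

Initialize: product = 1
Entering loop: for i in range(1, 6):

After execution: product = 120
120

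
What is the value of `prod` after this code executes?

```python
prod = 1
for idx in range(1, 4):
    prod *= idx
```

Let's trace through this code step by step.

Initialize: prod = 1
Entering loop: for idx in range(1, 4):

After execution: prod = 6
6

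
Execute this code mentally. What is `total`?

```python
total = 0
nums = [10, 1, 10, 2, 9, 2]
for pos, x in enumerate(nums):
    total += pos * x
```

Let's trace through this code step by step.

Initialize: total = 0
Initialize: nums = [10, 1, 10, 2, 9, 2]
Entering loop: for pos, x in enumerate(nums):

After execution: total = 73
73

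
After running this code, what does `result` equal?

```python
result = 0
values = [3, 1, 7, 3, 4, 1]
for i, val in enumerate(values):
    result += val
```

Let's trace through this code step by step.

Initialize: result = 0
Initialize: values = [3, 1, 7, 3, 4, 1]
Entering loop: for i, val in enumerate(values):

After execution: result = 19
19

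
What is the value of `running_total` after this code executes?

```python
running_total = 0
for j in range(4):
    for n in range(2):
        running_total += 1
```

Let's trace through this code step by step.

Initialize: running_total = 0
Entering loop: for j in range(4):

After execution: running_total = 8
8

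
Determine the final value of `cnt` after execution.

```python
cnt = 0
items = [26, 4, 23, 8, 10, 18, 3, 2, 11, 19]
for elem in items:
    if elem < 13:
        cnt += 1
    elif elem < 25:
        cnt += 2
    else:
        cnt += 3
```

Let's trace through this code step by step.

Initialize: cnt = 0
Initialize: items = [26, 4, 23, 8, 10, 18, 3, 2, 11, 19]
Entering loop: for elem in items:

After execution: cnt = 15
15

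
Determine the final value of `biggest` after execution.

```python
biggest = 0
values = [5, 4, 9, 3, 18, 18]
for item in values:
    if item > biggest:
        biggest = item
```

Let's trace through this code step by step.

Initialize: biggest = 0
Initialize: values = [5, 4, 9, 3, 18, 18]
Entering loop: for item in values:

After execution: biggest = 18
18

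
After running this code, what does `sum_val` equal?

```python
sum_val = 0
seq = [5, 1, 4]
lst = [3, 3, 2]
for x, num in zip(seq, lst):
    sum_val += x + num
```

Let's trace through this code step by step.

Initialize: sum_val = 0
Initialize: seq = [5, 1, 4]
Initialize: lst = [3, 3, 2]
Entering loop: for x, num in zip(seq, lst):

After execution: sum_val = 18
18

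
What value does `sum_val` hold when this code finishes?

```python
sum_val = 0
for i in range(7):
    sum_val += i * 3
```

Let's trace through this code step by step.

Initialize: sum_val = 0
Entering loop: for i in range(7):

After execution: sum_val = 63
63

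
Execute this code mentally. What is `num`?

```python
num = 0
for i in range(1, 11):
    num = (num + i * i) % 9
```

Let's trace through this code step by step.

Initialize: num = 0
Entering loop: for i in range(1, 11):

After execution: num = 7
7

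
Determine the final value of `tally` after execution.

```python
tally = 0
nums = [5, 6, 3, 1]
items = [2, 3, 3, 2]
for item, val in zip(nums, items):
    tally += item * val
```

Let's trace through this code step by step.

Initialize: tally = 0
Initialize: nums = [5, 6, 3, 1]
Initialize: items = [2, 3, 3, 2]
Entering loop: for item, val in zip(nums, items):

After execution: tally = 39
39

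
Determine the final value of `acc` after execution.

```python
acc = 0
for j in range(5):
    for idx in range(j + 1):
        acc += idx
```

Let's trace through this code step by step.

Initialize: acc = 0
Entering loop: for j in range(5):

After execution: acc = 20
20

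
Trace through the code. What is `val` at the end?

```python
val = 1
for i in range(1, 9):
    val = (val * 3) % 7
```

Let's trace through this code step by step.

Initialize: val = 1
Entering loop: for i in range(1, 9):

After execution: val = 2
2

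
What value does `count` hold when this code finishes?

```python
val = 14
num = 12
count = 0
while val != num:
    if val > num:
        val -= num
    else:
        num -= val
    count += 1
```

Let's trace through this code step by step.

Initialize: val = 14
Initialize: num = 12
Initialize: count = 0
Entering loop: while val != num:

After execution: count = 6
6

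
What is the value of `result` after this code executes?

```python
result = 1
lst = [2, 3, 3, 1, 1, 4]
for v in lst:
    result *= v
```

Let's trace through this code step by step.

Initialize: result = 1
Initialize: lst = [2, 3, 3, 1, 1, 4]
Entering loop: for v in lst:

After execution: result = 72
72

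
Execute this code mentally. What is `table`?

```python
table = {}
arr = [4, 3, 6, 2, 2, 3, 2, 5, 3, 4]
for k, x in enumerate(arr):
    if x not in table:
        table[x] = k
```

Let's trace through this code step by step.

Initialize: table = {}
Initialize: arr = [4, 3, 6, 2, 2, 3, 2, 5, 3, 4]
Entering loop: for k, x in enumerate(arr):

After execution: table = {4: 0, 3: 1, 6: 2, 2: 3, 5: 7}
{4: 0, 3: 1, 6: 2, 2: 3, 5: 7}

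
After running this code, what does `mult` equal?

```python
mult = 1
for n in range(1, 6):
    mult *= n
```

Let's trace through this code step by step.

Initialize: mult = 1
Entering loop: for n in range(1, 6):

After execution: mult = 120
120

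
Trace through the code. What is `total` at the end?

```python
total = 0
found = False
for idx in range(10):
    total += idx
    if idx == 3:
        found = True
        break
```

Let's trace through this code step by step.

Initialize: total = 0
Initialize: found = False
Entering loop: for idx in range(10):

After execution: total = 6
6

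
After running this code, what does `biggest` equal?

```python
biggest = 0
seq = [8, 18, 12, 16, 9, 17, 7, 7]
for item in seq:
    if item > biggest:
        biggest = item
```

Let's trace through this code step by step.

Initialize: biggest = 0
Initialize: seq = [8, 18, 12, 16, 9, 17, 7, 7]
Entering loop: for item in seq:

After execution: biggest = 18
18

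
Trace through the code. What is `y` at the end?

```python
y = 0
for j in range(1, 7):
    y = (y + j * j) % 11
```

Let's trace through this code step by step.

Initialize: y = 0
Entering loop: for j in range(1, 7):

After execution: y = 3
3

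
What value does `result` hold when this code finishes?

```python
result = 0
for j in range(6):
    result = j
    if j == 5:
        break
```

Let's trace through this code step by step.

Initialize: result = 0
Entering loop: for j in range(6):

After execution: result = 5
5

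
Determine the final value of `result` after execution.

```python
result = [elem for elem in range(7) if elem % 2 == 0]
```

Let's trace through this code step by step.

Initialize: result = [elem for elem in range(7) if elem % 2 == 0]

After execution: result = [0, 2, 4, 6]
[0, 2, 4, 6]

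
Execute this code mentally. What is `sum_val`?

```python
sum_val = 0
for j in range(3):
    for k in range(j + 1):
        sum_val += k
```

Let's trace through this code step by step.

Initialize: sum_val = 0
Entering loop: for j in range(3):

After execution: sum_val = 4
4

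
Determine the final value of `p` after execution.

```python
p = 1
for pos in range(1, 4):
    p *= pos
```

Let's trace through this code step by step.

Initialize: p = 1
Entering loop: for pos in range(1, 4):

After execution: p = 6
6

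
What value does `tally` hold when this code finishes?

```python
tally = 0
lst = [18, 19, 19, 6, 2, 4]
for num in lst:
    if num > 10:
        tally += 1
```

Let's trace through this code step by step.

Initialize: tally = 0
Initialize: lst = [18, 19, 19, 6, 2, 4]
Entering loop: for num in lst:

After execution: tally = 3
3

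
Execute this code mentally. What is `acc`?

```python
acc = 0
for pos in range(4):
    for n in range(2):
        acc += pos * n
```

Let's trace through this code step by step.

Initialize: acc = 0
Entering loop: for pos in range(4):

After execution: acc = 6
6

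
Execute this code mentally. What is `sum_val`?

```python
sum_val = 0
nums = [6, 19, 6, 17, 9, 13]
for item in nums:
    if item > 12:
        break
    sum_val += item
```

Let's trace through this code step by step.

Initialize: sum_val = 0
Initialize: nums = [6, 19, 6, 17, 9, 13]
Entering loop: for item in nums:

After execution: sum_val = 6
6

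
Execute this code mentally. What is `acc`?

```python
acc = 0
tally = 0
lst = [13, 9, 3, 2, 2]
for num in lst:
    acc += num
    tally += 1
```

Let's trace through this code step by step.

Initialize: acc = 0
Initialize: tally = 0
Initialize: lst = [13, 9, 3, 2, 2]
Entering loop: for num in lst:

After execution: acc = 29
29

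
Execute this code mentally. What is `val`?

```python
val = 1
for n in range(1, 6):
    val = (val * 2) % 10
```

Let's trace through this code step by step.

Initialize: val = 1
Entering loop: for n in range(1, 6):

After execution: val = 2
2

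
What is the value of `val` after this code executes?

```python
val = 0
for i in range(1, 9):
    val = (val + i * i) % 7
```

Let's trace through this code step by step.

Initialize: val = 0
Entering loop: for i in range(1, 9):

After execution: val = 1
1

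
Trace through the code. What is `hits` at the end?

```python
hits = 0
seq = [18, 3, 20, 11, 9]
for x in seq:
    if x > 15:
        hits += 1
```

Let's trace through this code step by step.

Initialize: hits = 0
Initialize: seq = [18, 3, 20, 11, 9]
Entering loop: for x in seq:

After execution: hits = 2
2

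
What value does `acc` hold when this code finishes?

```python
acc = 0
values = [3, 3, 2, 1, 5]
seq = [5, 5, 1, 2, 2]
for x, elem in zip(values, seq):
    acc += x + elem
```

Let's trace through this code step by step.

Initialize: acc = 0
Initialize: values = [3, 3, 2, 1, 5]
Initialize: seq = [5, 5, 1, 2, 2]
Entering loop: for x, elem in zip(values, seq):

After execution: acc = 29
29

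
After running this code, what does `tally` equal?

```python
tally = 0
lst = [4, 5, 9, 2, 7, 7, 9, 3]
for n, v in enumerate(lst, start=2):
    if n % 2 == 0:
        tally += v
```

Let's trace through this code step by step.

Initialize: tally = 0
Initialize: lst = [4, 5, 9, 2, 7, 7, 9, 3]
Entering loop: for n, v in enumerate(lst, start=2):

After execution: tally = 29
29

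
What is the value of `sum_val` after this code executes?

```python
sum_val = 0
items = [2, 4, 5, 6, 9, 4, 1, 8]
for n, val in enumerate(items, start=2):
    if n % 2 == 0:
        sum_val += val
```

Let's trace through this code step by step.

Initialize: sum_val = 0
Initialize: items = [2, 4, 5, 6, 9, 4, 1, 8]
Entering loop: for n, val in enumerate(items, start=2):

After execution: sum_val = 17
17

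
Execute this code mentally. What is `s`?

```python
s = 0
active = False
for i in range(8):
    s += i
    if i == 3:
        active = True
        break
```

Let's trace through this code step by step.

Initialize: s = 0
Initialize: active = False
Entering loop: for i in range(8):

After execution: s = 6
6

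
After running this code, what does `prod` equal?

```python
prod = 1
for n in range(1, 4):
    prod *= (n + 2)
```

Let's trace through this code step by step.

Initialize: prod = 1
Entering loop: for n in range(1, 4):

After execution: prod = 60
60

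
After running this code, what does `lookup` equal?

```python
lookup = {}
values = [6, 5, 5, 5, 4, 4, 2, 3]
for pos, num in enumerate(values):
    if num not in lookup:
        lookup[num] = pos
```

Let's trace through this code step by step.

Initialize: lookup = {}
Initialize: values = [6, 5, 5, 5, 4, 4, 2, 3]
Entering loop: for pos, num in enumerate(values):

After execution: lookup = {6: 0, 5: 1, 4: 4, 2: 6, 3: 7}
{6: 0, 5: 1, 4: 4, 2: 6, 3: 7}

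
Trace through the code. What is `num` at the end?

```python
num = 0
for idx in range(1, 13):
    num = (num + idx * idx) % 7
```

Let's trace through this code step by step.

Initialize: num = 0
Entering loop: for idx in range(1, 13):

After execution: num = 6
6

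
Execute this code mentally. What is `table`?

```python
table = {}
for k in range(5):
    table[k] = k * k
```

Let's trace through this code step by step.

Initialize: table = {}
Entering loop: for k in range(5):

After execution: table = {0: 0, 1: 1, 2: 4, 3: 9, 4: 16}
{0: 0, 1: 1, 2: 4, 3: 9, 4: 16}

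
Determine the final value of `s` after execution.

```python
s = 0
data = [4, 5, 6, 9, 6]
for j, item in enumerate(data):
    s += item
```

Let's trace through this code step by step.

Initialize: s = 0
Initialize: data = [4, 5, 6, 9, 6]
Entering loop: for j, item in enumerate(data):

After execution: s = 30
30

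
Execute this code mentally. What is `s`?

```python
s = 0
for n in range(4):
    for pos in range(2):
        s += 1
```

Let's trace through this code step by step.

Initialize: s = 0
Entering loop: for n in range(4):

After execution: s = 8
8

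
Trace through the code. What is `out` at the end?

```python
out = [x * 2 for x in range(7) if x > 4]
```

Let's trace through this code step by step.

Initialize: out = [x * 2 for x in range(7) if x > 4]

After execution: out = [10, 12]
[10, 12]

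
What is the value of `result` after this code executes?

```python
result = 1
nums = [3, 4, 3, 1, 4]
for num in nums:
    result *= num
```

Let's trace through this code step by step.

Initialize: result = 1
Initialize: nums = [3, 4, 3, 1, 4]
Entering loop: for num in nums:

After execution: result = 144
144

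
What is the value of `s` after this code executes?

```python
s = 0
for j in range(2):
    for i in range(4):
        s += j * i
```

Let's trace through this code step by step.

Initialize: s = 0
Entering loop: for j in range(2):

After execution: s = 6
6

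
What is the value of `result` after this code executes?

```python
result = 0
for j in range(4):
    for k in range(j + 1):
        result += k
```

Let's trace through this code step by step.

Initialize: result = 0
Entering loop: for j in range(4):

After execution: result = 10
10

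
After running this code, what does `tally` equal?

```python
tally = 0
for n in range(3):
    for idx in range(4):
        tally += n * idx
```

Let's trace through this code step by step.

Initialize: tally = 0
Entering loop: for n in range(3):

After execution: tally = 18
18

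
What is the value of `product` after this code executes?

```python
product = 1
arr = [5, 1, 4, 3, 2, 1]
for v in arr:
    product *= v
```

Let's trace through this code step by step.

Initialize: product = 1
Initialize: arr = [5, 1, 4, 3, 2, 1]
Entering loop: for v in arr:

After execution: product = 120
120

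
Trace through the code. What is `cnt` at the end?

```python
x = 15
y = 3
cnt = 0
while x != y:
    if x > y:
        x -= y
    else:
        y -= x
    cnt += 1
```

Let's trace through this code step by step.

Initialize: x = 15
Initialize: y = 3
Initialize: cnt = 0
Entering loop: while x != y:

After execution: cnt = 4
4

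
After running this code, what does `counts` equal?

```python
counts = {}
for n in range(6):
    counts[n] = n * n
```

Let's trace through this code step by step.

Initialize: counts = {}
Entering loop: for n in range(6):

After execution: counts = {0: 0, 1: 1, 2: 4, 3: 9, 4: 16, 5: 25}
{0: 0, 1: 1, 2: 4, 3: 9, 4: 16, 5: 25}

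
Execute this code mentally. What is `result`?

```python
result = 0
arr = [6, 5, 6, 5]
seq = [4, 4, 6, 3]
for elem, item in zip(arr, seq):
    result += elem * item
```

Let's trace through this code step by step.

Initialize: result = 0
Initialize: arr = [6, 5, 6, 5]
Initialize: seq = [4, 4, 6, 3]
Entering loop: for elem, item in zip(arr, seq):

After execution: result = 95
95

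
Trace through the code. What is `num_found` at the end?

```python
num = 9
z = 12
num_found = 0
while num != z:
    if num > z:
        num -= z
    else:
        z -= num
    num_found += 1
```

Let's trace through this code step by step.

Initialize: num = 9
Initialize: z = 12
Initialize: num_found = 0
Entering loop: while num != z:

After execution: num_found = 3
3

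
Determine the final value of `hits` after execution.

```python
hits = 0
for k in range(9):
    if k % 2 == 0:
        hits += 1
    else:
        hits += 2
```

Let's trace through this code step by step.

Initialize: hits = 0
Entering loop: for k in range(9):

After execution: hits = 13
13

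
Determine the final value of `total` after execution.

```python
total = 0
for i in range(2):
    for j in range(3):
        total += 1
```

Let's trace through this code step by step.

Initialize: total = 0
Entering loop: for i in range(2):

After execution: total = 6
6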